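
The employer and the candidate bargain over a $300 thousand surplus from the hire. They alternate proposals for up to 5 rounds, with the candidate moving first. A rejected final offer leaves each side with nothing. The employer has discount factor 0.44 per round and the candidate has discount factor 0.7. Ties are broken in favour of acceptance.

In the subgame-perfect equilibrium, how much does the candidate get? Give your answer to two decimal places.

248.20

Round 5 (the candidate proposes): rejection yields 0 for the employer; the candidate offers 0 and keeps 300.
Round 4 (the employer proposes): the candidate can get 300 next round, worth 0.7 × 300 = 210 now. The employer offers 210 and keeps 300 − 210 = 90.
Round 3 (the candidate proposes): the employer can get 90 next round, worth 0.44 × 90 = 39.6 now. The candidate offers 39.6 and keeps 300 − 39.6 = 260.4.
Round 2 (the employer proposes): the candidate can get 260.4 next round, worth 0.7 × 260.4 = 182.28 now; the employer offers that and keeps 117.72.
Round 1 (the candidate proposes): the employer can get 117.72 next round, worth 0.44 × 117.72 = 51.7968 now. The candidate offers 51.7968 and keeps 300 − 51.7968 = 248.2032.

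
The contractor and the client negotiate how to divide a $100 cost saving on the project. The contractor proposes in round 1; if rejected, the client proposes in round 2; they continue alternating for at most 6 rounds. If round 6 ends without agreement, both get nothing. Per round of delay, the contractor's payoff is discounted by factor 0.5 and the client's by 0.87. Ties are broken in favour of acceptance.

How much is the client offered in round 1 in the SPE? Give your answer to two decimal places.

78.89

Round 6 (the client proposes): the contractor will accept anything ≥ 0, so the client offers 0 and keeps 100.
Round 5 (the contractor proposes): the client can get 100 next round, worth 0.87 × 100 = 87 now, so the contractor offers 87, keeping 13.
Round 4 (the client proposes): the contractor can get 13 next round, worth 0.5 × 13 = 6.5 now; the client offers that and keeps 93.5.
Round 3 (the contractor proposes): the client can get 93.5 next round, worth 0.87 × 93.5 = 81.345 now, so the contractor offers 81.345, keeping 18.655.
Round 2 (the client proposes): the contractor can get 18.655 next round, worth 0.5 × 18.655 = 9.3275 now; the client offers that and keeps 90.6725.
Round 1 (the contractor proposes): the client can get 90.6725 next round, worth 0.87 × 90.6725 = 78.885075 now, so the contractor offers 78.885075, keeping 21.114925.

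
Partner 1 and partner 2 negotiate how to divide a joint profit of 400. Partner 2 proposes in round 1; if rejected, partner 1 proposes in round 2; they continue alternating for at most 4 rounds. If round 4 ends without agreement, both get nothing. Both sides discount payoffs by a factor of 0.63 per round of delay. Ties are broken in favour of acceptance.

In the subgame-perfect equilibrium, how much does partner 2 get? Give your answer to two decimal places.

Solve by backward induction from round 4.
Round 4 (partner 1 proposes): rejection yields 0 for partner 2; partner 1 offers 0 and keeps 400.
Round 3 (partner 2 proposes): partner 1 can get 400 next round, worth 0.63 × 400 = 252 now, so partner 2 offers 252, keeping 148.
Round 2 (partner 1 proposes): partner 2 can get 148 next round, worth 0.63 × 148 = 93.24 now. Partner 1 offers 93.24 and keeps 400 − 93.24 = 306.76.
Round 1 (partner 2 proposes): partner 1 can get 306.76 next round, worth 0.63 × 306.76 = 193.2588 now, so partner 2 offers 193.2588, keeping 206.7412.

206.74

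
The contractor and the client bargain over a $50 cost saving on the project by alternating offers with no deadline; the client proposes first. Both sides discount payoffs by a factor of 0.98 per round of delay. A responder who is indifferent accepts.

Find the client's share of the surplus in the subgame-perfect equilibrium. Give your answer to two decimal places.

25.25

Let x be the client's share when the client proposes and y be the contractor's share when the contractor proposes.
The contractor accepts iff offered ≥ 0.98·y, so x = 50 − 0.98y. Symmetrically y = 50 − 0.98x.
Substituting: x = 50 − 0.98(50 − 0.98x), giving x(1 − 0.98·0.98) = 50(1 − 0.98).
So x = 50 × 0.02 / 0.0396 ≈ 25.2525, and the contractor receives 50 − x ≈ 24.7475.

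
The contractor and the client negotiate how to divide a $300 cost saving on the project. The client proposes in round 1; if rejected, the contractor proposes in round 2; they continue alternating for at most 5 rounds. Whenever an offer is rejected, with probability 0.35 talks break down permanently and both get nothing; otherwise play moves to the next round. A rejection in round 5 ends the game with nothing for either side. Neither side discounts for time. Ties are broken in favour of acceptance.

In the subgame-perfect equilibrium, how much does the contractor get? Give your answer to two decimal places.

97.09

Round 5 (the client proposes): rejection yields 0 for the contractor; the client offers 0 and keeps 300.
Round 4 (the contractor proposes): rejecting gives the client an expected 0.65 × 300 = 195, so the contractor offers 195, keeping 105.
Round 3 (the client proposes): rejecting gives the contractor an expected 0.65 × 105 = 68.25, so the client offers 68.25, keeping 231.75.
Round 2 (the contractor proposes): rejecting gives the client an expected 0.65 × 231.75 = 150.6375, so the contractor offers 150.6375, keeping 149.3625.
Round 1 (the client proposes): rejecting gives the contractor an expected 0.65 × 149.3625 = 97.085625. The client offers 97.085625 and keeps 300 − 97.085625 = 202.914375.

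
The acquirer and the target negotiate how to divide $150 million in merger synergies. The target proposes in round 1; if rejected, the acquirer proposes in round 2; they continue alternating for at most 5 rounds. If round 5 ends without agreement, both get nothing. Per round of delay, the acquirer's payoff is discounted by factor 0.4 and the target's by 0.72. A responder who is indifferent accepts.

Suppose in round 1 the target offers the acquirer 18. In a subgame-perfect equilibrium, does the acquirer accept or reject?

Reject

Round 5 (the target proposes): rejection yields 0 for the acquirer; the target offers 0 and keeps 150.
Round 4 (the acquirer proposes): the target can get 150 next round, worth 0.72 × 150 = 108 now; the acquirer offers that and keeps 42.
Round 3 (the target proposes): the acquirer can get 42 next round, worth 0.4 × 42 = 16.8 now; the target offers that and keeps 133.2.
Round 2 (the acquirer proposes): the target can get 133.2 next round, worth 0.72 × 133.2 = 95.904 now; the acquirer offers that and keeps 54.096.
So by rejecting in round 1, the acquirer gets 54.096 next round, worth 0.4 × 54.096 = 21.6384 now.
Offer 18 < 21.6384, so the acquirer rejects.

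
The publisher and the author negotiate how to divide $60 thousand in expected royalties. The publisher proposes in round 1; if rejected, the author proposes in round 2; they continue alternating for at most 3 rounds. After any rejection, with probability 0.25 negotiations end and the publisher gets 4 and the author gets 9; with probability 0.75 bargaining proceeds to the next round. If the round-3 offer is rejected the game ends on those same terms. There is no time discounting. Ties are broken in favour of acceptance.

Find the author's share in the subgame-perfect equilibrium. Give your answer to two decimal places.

17.81

Round 3 (the publisher proposes): the author gets 9 if talks fail, so the publisher offers 9 and keeps 51.
Round 2 (the author proposes): rejecting gives the publisher an expected 0.75 × 51 + 0.25 × 4 = 39.25; the author offers that and keeps 20.75.
Round 1 (the publisher proposes): rejecting gives the author an expected 0.75 × 20.75 + 0.25 × 9 = 17.8125. The publisher offers 17.8125 and keeps 60 − 17.8125 = 42.1875.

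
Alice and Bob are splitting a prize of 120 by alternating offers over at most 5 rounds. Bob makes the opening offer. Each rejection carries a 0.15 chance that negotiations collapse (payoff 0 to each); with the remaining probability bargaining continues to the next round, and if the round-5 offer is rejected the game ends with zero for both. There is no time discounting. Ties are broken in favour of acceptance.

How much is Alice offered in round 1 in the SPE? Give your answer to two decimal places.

Round 5 (Bob proposes): rejection yields 0 for Alice; Bob offers 0 and keeps 120.
Round 4 (Alice proposes): rejecting gives Bob an expected 0.85 × 120 = 102. Alice offers 102 and keeps 120 − 102 = 18.
Round 3 (Bob proposes): rejecting gives Alice an expected 0.85 × 18 = 15.3. Bob offers 15.3 and keeps 120 − 15.3 = 104.7.
Round 2 (Alice proposes): rejecting gives Bob an expected 0.85 × 104.7 = 88.995. Alice offers 88.995 and keeps 120 − 88.995 = 31.005.
Round 1 (Bob proposes): rejecting gives Alice an expected 0.85 × 31.005 = 26.35425, so Bob offers 26.35425, keeping 93.64575.

26.35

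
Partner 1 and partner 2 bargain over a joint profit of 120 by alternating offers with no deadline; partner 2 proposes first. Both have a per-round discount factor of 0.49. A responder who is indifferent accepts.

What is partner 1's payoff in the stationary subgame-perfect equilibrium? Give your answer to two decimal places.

39.46

When partner 2 proposes, partner 1 accepts any offer worth at least 0.49 times what partner 1 would get by proposing next round; and vice versa.
This gives x = 120 − 0.49y and y = 120 − 0.49x, where x and y are each side's share when it proposes.
Hence (1 − 0.49·0.49)x = 120(1 − 0.49), i.e. 0.7599·x = 61.2.
x ≈ 80.5369; partner 1's share is 120 − x ≈ 39.4631.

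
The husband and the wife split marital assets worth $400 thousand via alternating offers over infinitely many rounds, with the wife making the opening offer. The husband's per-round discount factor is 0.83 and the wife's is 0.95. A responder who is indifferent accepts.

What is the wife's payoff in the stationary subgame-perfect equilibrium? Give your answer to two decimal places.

321.51

In a stationary SPE each proposer offers the other exactly their discounted continuation value.
If the wife keeps x when proposing and the husband keeps y when proposing, then x = 400 − 0.83y and y = 400 − 0.95x.
Solving: x = 400(1 − 0.83) / (1 − 0.95·0.83) = 68 / 0.2115 ≈ 321.5130.
The husband gets 400 − 321.5130 ≈ 78.4870.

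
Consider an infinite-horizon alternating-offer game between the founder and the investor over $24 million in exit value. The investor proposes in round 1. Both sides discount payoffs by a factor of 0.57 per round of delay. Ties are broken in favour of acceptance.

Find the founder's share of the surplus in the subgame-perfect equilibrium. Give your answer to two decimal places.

8.71

In a stationary SPE each proposer offers the other exactly their discounted continuation value.
If the investor keeps x when proposing and the founder keeps y when proposing, then x = 24 − 0.57y and y = 24 − 0.57x.
Solving: x = 24(1 − 0.57) / (1 − 0.57·0.57) = 10.32 / 0.6751 ≈ 15.2866.
The founder gets 24 − 15.2866 ≈ 8.7134.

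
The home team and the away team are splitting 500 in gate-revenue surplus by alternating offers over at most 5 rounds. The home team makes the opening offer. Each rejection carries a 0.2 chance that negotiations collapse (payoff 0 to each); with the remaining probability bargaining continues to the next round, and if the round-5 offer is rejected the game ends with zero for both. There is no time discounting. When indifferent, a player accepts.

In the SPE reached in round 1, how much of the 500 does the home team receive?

368.8

By backward induction:
Round 5 (the home team proposes): the away team will accept anything ≥ 0, so the home team offers 0 and keeps 500.
Round 4 (the away team proposes): rejecting gives the home team an expected 0.8 × 500 = 400; the away team offers that and keeps 100.
Round 3 (the home team proposes): rejecting gives the away team an expected 0.8 × 100 = 80, so the home team offers 80, keeping 420.
Round 2 (the away team proposes): rejecting gives the home team an expected 0.8 × 420 = 336. The away team offers 336 and keeps 500 − 336 = 164.
Round 1 (the home team proposes): rejecting gives the away team an expected 0.8 × 164 = 131.2, so the home team offers 131.2, keeping 368.8.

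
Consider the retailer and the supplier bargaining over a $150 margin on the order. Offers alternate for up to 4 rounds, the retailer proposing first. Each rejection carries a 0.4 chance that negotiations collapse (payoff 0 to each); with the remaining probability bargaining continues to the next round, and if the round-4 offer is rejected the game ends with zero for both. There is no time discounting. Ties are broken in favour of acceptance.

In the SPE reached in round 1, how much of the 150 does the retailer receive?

81.6

Round 4 (the supplier proposes): the retailer will accept anything ≥ 0, so the supplier offers 0 and keeps 150.
Round 3 (the retailer proposes): rejecting gives the supplier an expected 0.6 × 150 = 90. The retailer offers 90 and keeps 150 − 90 = 60.
Round 2 (the supplier proposes): rejecting gives the retailer an expected 0.6 × 60 = 36, so the supplier offers 36, keeping 114.
Round 1 (the retailer proposes): rejecting gives the supplier an expected 0.6 × 114 = 68.4. The retailer offers 68.4 and keeps 150 − 68.4 = 81.6.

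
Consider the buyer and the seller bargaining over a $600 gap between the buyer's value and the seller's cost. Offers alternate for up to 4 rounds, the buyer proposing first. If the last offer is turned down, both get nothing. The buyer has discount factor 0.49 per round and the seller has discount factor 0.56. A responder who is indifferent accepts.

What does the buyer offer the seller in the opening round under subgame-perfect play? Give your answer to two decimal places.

Round 4 (the seller proposes): the buyer will accept anything ≥ 0, so the seller offers 0 and keeps 600.
Round 3 (the buyer proposes): the seller can get 600 next round, worth 0.56 × 600 = 336 now. The buyer offers 336 and keeps 600 − 336 = 264.
Round 2 (the seller proposes): the buyer can get 264 next round, worth 0.49 × 264 = 129.36 now; the seller offers that and keeps 470.64.
Round 1 (the buyer proposes): the seller can get 470.64 next round, worth 0.56 × 470.64 = 263.5584 now, so the buyer offers 263.5584, keeping 336.4416.

263.56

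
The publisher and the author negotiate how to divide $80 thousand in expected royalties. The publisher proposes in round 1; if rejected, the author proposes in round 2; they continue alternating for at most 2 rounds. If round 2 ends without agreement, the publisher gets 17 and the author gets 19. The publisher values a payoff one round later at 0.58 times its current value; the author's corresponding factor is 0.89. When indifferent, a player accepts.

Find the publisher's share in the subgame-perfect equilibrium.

Round 2 (the author proposes): the publisher gets 17 if talks fail, so the author offers 17 and keeps 63.
Round 1 (the publisher proposes): the author can get 63 next round, worth 0.89 × 63 = 56.07 now, so the publisher offers 56.07, keeping 23.93.

23.93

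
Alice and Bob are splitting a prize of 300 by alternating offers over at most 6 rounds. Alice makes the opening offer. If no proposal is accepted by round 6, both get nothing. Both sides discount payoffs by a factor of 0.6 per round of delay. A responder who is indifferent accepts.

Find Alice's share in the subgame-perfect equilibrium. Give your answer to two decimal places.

Round 6 (Bob proposes): Alice will accept anything ≥ 0, so Bob offers 0 and keeps 300.
Round 5 (Alice proposes): Bob can get 300 next round, worth 0.6 × 300 = 180 now; Alice offers that and keeps 120.
Round 4 (Bob proposes): Alice can get 120 next round, worth 0.6 × 120 = 72 now, so Bob offers 72, keeping 228.
Round 3 (Alice proposes): Bob can get 228 next round, worth 0.6 × 228 = 136.8 now, so Alice offers 136.8, keeping 163.2.
Round 2 (Bob proposes): Alice can get 163.2 next round, worth 0.6 × 163.2 = 97.92 now. Bob offers 97.92 and keeps 300 − 97.92 = 202.08.
Round 1 (Alice proposes): Bob can get 202.08 next round, worth 0.6 × 202.08 = 121.248 now, so Alice offers 121.248, keeping 178.752.

178.75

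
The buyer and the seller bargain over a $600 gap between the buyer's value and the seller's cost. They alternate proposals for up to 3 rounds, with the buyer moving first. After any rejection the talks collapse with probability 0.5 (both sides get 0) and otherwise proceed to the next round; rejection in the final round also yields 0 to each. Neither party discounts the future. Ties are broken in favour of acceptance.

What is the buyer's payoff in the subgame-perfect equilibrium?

Round 3 (the buyer proposes): rejection yields 0 for the seller; the buyer offers 0 and keeps 600.
Round 2 (the seller proposes): rejecting gives the buyer an expected 0.5 × 600 = 300. The seller offers 300 and keeps 600 − 300 = 300.
Round 1 (the buyer proposes): rejecting gives the seller an expected 0.5 × 300 = 150. The buyer offers 150 and keeps 600 − 150 = 450.

450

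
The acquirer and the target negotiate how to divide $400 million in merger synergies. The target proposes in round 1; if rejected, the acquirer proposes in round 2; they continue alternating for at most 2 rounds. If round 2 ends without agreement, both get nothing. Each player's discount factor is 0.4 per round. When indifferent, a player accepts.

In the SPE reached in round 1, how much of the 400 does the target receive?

Round 2 (the acquirer proposes): rejection yields 0 for the target; the acquirer offers 0 and keeps 400.
Round 1 (the target proposes): the acquirer can get 400 next round, worth 0.4 × 400 = 160 now. The target offers 160 and keeps 400 − 160 = 240.

240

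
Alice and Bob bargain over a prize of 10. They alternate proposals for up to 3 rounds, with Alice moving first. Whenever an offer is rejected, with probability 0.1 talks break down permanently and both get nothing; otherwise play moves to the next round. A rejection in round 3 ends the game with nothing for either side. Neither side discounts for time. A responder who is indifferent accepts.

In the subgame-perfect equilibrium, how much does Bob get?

By backward induction:
Round 3 (Alice proposes): Bob will accept anything ≥ 0, so Alice offers 0 and keeps 10.
Round 2 (Bob proposes): rejecting gives Alice an expected 0.9 × 10 = 9, so Bob offers 9, keeping 1.
Round 1 (Alice proposes): rejecting gives Bob an expected 0.9 × 1 = 0.9; Alice offers that and keeps 9.1.

0.9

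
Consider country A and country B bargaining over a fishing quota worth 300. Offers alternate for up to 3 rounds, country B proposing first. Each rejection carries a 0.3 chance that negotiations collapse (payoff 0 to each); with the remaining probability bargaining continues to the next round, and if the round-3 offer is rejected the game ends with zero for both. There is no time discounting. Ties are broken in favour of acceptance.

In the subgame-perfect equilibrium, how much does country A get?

63

Round 3 (country B proposes): country A will accept anything ≥ 0, so country B offers 0 and keeps 300.
Round 2 (country A proposes): rejecting gives country B an expected 0.7 × 300 = 210; country A offers that and keeps 90.
Round 1 (country B proposes): rejecting gives country A an expected 0.7 × 90 = 63; country B offers that and keeps 237.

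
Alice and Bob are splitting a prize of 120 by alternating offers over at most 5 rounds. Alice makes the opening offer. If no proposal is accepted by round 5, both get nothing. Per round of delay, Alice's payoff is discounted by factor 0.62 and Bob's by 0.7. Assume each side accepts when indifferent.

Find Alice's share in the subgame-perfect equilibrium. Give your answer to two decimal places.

74.23

Round 5 (Alice proposes): rejection yields 0 for Bob; Alice offers 0 and keeps 120.
Round 4 (Bob proposes): Alice can get 120 next round, worth 0.62 × 120 = 74.4 now, so Bob offers 74.4, keeping 45.6.
Round 3 (Alice proposes): Bob can get 45.6 next round, worth 0.7 × 45.6 = 31.92 now; Alice offers that and keeps 88.08.
Round 2 (Bob proposes): Alice can get 88.08 next round, worth 0.62 × 88.08 = 54.6096 now. Bob offers 54.6096 and keeps 120 − 54.6096 = 65.3904.
Round 1 (Alice proposes): Bob can get 65.3904 next round, worth 0.7 × 65.3904 = 45.77328 now, so Alice offers 45.77328, keeping 74.22672.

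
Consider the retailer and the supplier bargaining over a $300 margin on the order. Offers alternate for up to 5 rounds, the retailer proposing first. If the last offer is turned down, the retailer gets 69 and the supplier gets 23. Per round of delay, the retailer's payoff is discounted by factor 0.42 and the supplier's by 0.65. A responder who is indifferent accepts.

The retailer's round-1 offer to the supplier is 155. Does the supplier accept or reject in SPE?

Accept

Round 5 (the retailer proposes): the supplier gets 23 if talks fail, so the retailer offers 23 and keeps 277.
Round 4 (the supplier proposes): the retailer can get 277 next round, worth 0.42 × 277 = 116.34 now, so the supplier offers 116.34, keeping 183.66.
Round 3 (the retailer proposes): the supplier can get 183.66 next round, worth 0.65 × 183.66 = 119.379 now, so the retailer offers 119.379, keeping 180.621.
Round 2 (the supplier proposes): the retailer can get 180.621 next round, worth 0.42 × 180.621 = 75.86082 now. The supplier offers 75.86082 and keeps 300 − 75.86082 = 224.13918.
So by rejecting in round 1, the supplier gets 224.13918 next round, worth 0.65 × 224.13918 = 145.690467 now.
Offer 155 ≥ 145.690467, so the supplier accepts.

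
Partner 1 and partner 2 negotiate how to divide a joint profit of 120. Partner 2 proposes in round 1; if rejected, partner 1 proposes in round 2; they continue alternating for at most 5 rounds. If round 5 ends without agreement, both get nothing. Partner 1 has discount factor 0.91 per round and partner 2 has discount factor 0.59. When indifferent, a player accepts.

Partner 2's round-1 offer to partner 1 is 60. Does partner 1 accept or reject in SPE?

Reject

Round 5 (partner 2 proposes): rejection yields 0 for partner 1; partner 2 offers 0 and keeps 120.
Round 4 (partner 1 proposes): partner 2 can get 120 next round, worth 0.59 × 120 = 70.8 now; partner 1 offers that and keeps 49.2.
Round 3 (partner 2 proposes): partner 1 can get 49.2 next round, worth 0.91 × 49.2 = 44.772 now; partner 2 offers that and keeps 75.228.
Round 2 (partner 1 proposes): partner 2 can get 75.228 next round, worth 0.59 × 75.228 = 44.38452 now. Partner 1 offers 44.38452 and keeps 120 − 44.38452 = 75.61548.
So by rejecting in round 1, partner 1 gets 75.61548 next round, worth 0.91 × 75.61548 = 68.8100868 now.
Offer 60 < 68.8100868, so partner 1 rejects.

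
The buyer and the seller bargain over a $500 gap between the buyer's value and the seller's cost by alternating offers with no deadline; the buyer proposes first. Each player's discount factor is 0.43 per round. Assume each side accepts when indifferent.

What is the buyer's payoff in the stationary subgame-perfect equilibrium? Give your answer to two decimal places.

349.65

When the buyer proposes, the seller accepts any offer worth at least 0.43 times what the seller would get by proposing next round; and vice versa.
This gives x = 500 − 0.43y and y = 500 − 0.43x, where x and y are each side's share when it proposes.
Hence (1 − 0.43·0.43)x = 500(1 − 0.43), i.e. 0.8151·x = 285.
x ≈ 349.6503; the seller's share is 500 − x ≈ 150.3497.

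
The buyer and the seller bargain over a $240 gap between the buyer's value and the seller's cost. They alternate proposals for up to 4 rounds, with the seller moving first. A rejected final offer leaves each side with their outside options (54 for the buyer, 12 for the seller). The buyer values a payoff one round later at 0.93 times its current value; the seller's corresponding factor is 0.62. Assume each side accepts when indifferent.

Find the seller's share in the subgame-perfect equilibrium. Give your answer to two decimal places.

32.92

Round 4 (the buyer proposes): the seller gets 12 if talks fail, so the buyer offers 12 and keeps 228.
Round 3 (the seller proposes): the buyer can get 228 next round, worth 0.93 × 228 = 212.04 now, so the seller offers 212.04, keeping 27.96.
Round 2 (the buyer proposes): the seller can get 27.96 next round, worth 0.62 × 27.96 = 17.3352 now, so the buyer offers 17.3352, keeping 222.6648.
Round 1 (the seller proposes): the buyer can get 222.6648 next round, worth 0.93 × 222.6648 = 207.078264 now, so the seller offers 207.078264, keeping 32.921736.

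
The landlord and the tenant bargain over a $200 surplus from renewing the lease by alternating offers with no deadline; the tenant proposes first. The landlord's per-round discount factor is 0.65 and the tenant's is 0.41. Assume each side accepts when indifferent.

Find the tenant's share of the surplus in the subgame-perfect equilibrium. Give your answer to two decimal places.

In a stationary SPE each proposer offers the other exactly their discounted continuation value.
If the tenant keeps x when proposing and the landlord keeps y when proposing, then x = 200 − 0.65y and y = 200 − 0.41x.
Solving: x = 200(1 − 0.65) / (1 − 0.41·0.65) = 70 / 0.7335 ≈ 95.4329.
The landlord gets 200 − 95.4329 ≈ 104.5671.

95.43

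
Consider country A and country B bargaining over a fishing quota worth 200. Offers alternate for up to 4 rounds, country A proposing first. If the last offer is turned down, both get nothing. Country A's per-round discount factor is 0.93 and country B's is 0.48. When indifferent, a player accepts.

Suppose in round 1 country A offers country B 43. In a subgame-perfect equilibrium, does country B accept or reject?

Work out country B's continuation value if the offer is rejected.
Round 4 (country B proposes): rejection yields 0 for country A; country B offers 0 and keeps 200.
Round 3 (country A proposes): country B can get 200 next round, worth 0.48 × 200 = 96 now. Country A offers 96 and keeps 200 − 96 = 104.
Round 2 (country B proposes): country A can get 104 next round, worth 0.93 × 104 = 96.72 now, so country B offers 96.72, keeping 103.28.
So by rejecting in round 1, country B gets 103.28 next round, worth 0.48 × 103.28 = 49.5744 now.
Offer 43 < 49.5744, so country B rejects.

Reject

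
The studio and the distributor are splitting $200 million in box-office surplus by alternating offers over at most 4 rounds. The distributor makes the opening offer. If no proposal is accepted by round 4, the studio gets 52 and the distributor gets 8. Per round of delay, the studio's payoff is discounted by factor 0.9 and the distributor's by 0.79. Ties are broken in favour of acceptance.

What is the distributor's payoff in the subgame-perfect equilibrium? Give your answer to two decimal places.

39.34

Round 4 (the studio proposes): the distributor gets 8 if talks fail, so the studio offers 8 and keeps 192.
Round 3 (the distributor proposes): the studio can get 192 next round, worth 0.9 × 192 = 172.8 now. The distributor offers 172.8 and keeps 200 − 172.8 = 27.2.
Round 2 (the studio proposes): the distributor can get 27.2 next round, worth 0.79 × 27.2 = 21.488 now, so the studio offers 21.488, keeping 178.512.
Round 1 (the distributor proposes): the studio can get 178.512 next round, worth 0.9 × 178.512 = 160.6608 now; the distributor offers that and keeps 39.3392.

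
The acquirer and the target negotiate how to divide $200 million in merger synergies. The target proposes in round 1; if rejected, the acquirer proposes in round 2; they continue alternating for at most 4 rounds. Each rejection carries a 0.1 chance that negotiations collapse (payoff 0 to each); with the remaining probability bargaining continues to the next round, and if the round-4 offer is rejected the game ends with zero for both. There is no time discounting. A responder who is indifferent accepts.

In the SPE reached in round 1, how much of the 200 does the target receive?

36.2

Round 4 (the acquirer proposes): the target will accept anything ≥ 0, so the acquirer offers 0 and keeps 200.
Round 3 (the target proposes): rejecting gives the acquirer an expected 0.9 × 200 = 180, so the target offers 180, keeping 20.
Round 2 (the acquirer proposes): rejecting gives the target an expected 0.9 × 20 = 18, so the acquirer offers 18, keeping 182.
Round 1 (the target proposes): rejecting gives the acquirer an expected 0.9 × 182 = 163.8, so the target offers 163.8, keeping 36.2.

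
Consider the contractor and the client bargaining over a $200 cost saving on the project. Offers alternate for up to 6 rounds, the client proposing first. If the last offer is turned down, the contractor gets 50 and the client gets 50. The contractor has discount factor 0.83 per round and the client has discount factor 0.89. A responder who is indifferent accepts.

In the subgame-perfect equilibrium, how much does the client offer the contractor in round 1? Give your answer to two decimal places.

99.69

Round 6 (the contractor proposes): the client gets 50 if talks fail, so the contractor offers 50 and keeps 150.
Round 5 (the client proposes): the contractor can get 150 next round, worth 0.83 × 150 = 124.5 now. The client offers 124.5 and keeps 200 − 124.5 = 75.5.
Round 4 (the contractor proposes): the client can get 75.5 next round, worth 0.89 × 75.5 = 67.195 now, so the contractor offers 67.195, keeping 132.805.
Round 3 (the client proposes): the contractor can get 132.805 next round, worth 0.83 × 132.805 = 110.22815 now; the client offers that and keeps 89.77185.
Round 2 (the contractor proposes): the client can get 89.77185 next round, worth 0.89 × 89.77185 = 79.8969465 now. The contractor offers 79.8969465 and keeps 200 − 79.8969465 = 120.1030535.
Round 1 (the client proposes): the contractor can get 120.1030535 next round, worth 0.83 × 120.1030535 = 99.685534405 now. The client offers 99.685534405 and keeps 200 − 99.685534405 = 100.314465595.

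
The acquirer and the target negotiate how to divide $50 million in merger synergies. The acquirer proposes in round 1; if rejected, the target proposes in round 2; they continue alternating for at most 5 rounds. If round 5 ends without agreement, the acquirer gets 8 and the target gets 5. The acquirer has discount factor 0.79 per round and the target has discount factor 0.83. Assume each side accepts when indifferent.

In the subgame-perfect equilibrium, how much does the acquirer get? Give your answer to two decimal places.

Round 5 (the acquirer proposes): the target gets 5 if talks fail, so the acquirer offers 5 and keeps 45.
Round 4 (the target proposes): the acquirer can get 45 next round, worth 0.79 × 45 = 35.55 now. The target offers 35.55 and keeps 50 − 35.55 = 14.45.
Round 3 (the acquirer proposes): the target can get 14.45 next round, worth 0.83 × 14.45 = 11.9935 now; the acquirer offers that and keeps 38.0065.
Round 2 (the target proposes): the acquirer can get 38.0065 next round, worth 0.79 × 38.0065 = 30.025135 now; the target offers that and keeps 19.974865.
Round 1 (the acquirer proposes): the target can get 19.974865 next round, worth 0.83 × 19.974865 = 16.57913795 now. The acquirer offers 16.57913795 and keeps 50 − 16.57913795 = 33.42086205.

33.42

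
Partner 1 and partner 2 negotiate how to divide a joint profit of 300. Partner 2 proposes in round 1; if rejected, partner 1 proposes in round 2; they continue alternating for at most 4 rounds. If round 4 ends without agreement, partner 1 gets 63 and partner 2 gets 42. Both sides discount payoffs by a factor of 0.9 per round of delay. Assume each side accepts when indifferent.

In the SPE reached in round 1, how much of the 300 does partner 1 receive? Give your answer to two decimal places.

Round 4 (partner 1 proposes): partner 2 gets 42 if talks fail, so partner 1 offers 42 and keeps 258.
Round 3 (partner 2 proposes): partner 1 can get 258 next round, worth 0.9 × 258 = 232.2 now, so partner 2 offers 232.2, keeping 67.8.
Round 2 (partner 1 proposes): partner 2 can get 67.8 next round, worth 0.9 × 67.8 = 61.02 now. Partner 1 offers 61.02 and keeps 300 − 61.02 = 238.98.
Round 1 (partner 2 proposes): partner 1 can get 238.98 next round, worth 0.9 × 238.98 = 215.082 now. Partner 2 offers 215.082 and keeps 300 − 215.082 = 84.918.

215.08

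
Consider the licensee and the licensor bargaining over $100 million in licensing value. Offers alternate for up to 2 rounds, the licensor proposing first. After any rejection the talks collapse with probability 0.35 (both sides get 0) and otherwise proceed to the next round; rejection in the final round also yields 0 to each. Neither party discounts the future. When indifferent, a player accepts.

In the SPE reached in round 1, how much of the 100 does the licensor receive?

Round 2 (the licensee proposes): the licensor will accept anything ≥ 0, so the licensee offers 0 and keeps 100.
Round 1 (the licensor proposes): rejecting gives the licensee an expected 0.65 × 100 = 65, so the licensor offers 65, keeping 35.

35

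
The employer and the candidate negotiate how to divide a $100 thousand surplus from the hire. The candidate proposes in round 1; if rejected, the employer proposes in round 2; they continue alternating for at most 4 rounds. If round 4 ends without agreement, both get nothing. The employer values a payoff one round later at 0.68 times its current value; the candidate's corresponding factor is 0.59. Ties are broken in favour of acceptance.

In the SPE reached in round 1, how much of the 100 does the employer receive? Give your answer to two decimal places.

Round 4 (the employer proposes): rejection yields 0 for the candidate; the employer offers 0 and keeps 100.
Round 3 (the candidate proposes): the employer can get 100 next round, worth 0.68 × 100 = 68 now, so the candidate offers 68, keeping 32.
Round 2 (the employer proposes): the candidate can get 32 next round, worth 0.59 × 32 = 18.88 now. The employer offers 18.88 and keeps 100 − 18.88 = 81.12.
Round 1 (the candidate proposes): the employer can get 81.12 next round, worth 0.68 × 81.12 = 55.1616 now. The candidate offers 55.1616 and keeps 100 − 55.1616 = 44.8384.

55.16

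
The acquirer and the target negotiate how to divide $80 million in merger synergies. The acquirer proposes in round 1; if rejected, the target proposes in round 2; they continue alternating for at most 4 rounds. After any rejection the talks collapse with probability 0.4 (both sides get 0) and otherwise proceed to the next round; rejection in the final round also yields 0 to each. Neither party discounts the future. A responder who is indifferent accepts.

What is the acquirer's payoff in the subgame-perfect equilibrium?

Round 4 (the target proposes): the acquirer will accept anything ≥ 0, so the target offers 0 and keeps 80.
Round 3 (the acquirer proposes): rejecting gives the target an expected 0.6 × 80 = 48, so the acquirer offers 48, keeping 32.
Round 2 (the target proposes): rejecting gives the acquirer an expected 0.6 × 32 = 19.2, so the target offers 19.2, keeping 60.8.
Round 1 (the acquirer proposes): rejecting gives the target an expected 0.6 × 60.8 = 36.48; the acquirer offers that and keeps 43.52.

43.52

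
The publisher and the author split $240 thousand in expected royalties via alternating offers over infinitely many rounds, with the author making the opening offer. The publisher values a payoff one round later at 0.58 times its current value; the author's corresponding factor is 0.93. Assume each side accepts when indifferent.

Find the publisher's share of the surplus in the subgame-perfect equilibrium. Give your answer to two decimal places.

In a stationary SPE each proposer offers the other exactly their discounted continuation value.
If the author keeps x when proposing and the publisher keeps y when proposing, then x = 240 − 0.58y and y = 240 − 0.93x.
Solving: x = 240(1 − 0.58) / (1 − 0.93·0.58) = 100.8 / 0.4606 ≈ 218.8450.
The publisher gets 240 − 218.8450 ≈ 21.1550.

21.16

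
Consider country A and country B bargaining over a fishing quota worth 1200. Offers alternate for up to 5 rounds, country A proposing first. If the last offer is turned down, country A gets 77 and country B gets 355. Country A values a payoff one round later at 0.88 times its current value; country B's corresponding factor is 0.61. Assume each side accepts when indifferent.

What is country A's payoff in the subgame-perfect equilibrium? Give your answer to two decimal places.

962.71

Round 5 (country A proposes): country B gets 355 if talks fail, so country A offers 355 and keeps 845.
Round 4 (country B proposes): country A can get 845 next round, worth 0.88 × 845 = 743.6 now; country B offers that and keeps 456.4.
Round 3 (country A proposes): country B can get 456.4 next round, worth 0.61 × 456.4 = 278.404 now; country A offers that and keeps 921.596.
Round 2 (country B proposes): country A can get 921.596 next round, worth 0.88 × 921.596 = 811.00448 now, so country B offers 811.00448, keeping 388.99552.
Round 1 (country A proposes): country B can get 388.99552 next round, worth 0.61 × 388.99552 = 237.2872672 now. Country A offers 237.2872672 and keeps 1200 − 237.2872672 = 962.7127328.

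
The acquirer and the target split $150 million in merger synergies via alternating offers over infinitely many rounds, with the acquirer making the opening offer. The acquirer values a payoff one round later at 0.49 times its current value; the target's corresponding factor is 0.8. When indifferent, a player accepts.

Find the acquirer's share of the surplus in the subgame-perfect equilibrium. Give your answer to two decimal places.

49.34

Let x be the acquirer's share when the acquirer proposes and y be the target's share when the target proposes.
The target accepts iff offered ≥ 0.8·y, so x = 150 − 0.8y. Symmetrically y = 150 − 0.49x.
Substituting: x = 150 − 0.8(150 − 0.49x), giving x(1 − 0.49·0.8) = 150(1 − 0.8).
So x = 150 × 0.2 / 0.608 ≈ 49.3421, and the target receives 150 − x ≈ 100.6579.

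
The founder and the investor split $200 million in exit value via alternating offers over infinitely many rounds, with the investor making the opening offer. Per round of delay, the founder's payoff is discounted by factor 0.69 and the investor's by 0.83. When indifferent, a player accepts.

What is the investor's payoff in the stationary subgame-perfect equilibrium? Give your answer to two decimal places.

In a stationary SPE each proposer offers the other exactly their discounted continuation value.
If the investor keeps x when proposing and the founder keeps y when proposing, then x = 200 − 0.69y and y = 200 − 0.83x.
Solving: x = 200(1 − 0.69) / (1 − 0.83·0.69) = 62 / 0.4273 ≈ 145.0971.
The founder gets 200 − 145.0971 ≈ 54.9029.

145.10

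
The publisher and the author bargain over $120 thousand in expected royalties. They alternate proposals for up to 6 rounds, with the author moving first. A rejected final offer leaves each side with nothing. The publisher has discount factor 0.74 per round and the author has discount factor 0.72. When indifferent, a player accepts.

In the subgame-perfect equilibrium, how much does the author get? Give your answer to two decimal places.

56.68

Round 6 (the publisher proposes): the author will accept anything ≥ 0, so the publisher offers 0 and keeps 120.
Round 5 (the author proposes): the publisher can get 120 next round, worth 0.74 × 120 = 88.8 now; the author offers that and keeps 31.2.
Round 4 (the publisher proposes): the author can get 31.2 next round, worth 0.72 × 31.2 = 22.464 now, so the publisher offers 22.464, keeping 97.536.
Round 3 (the author proposes): the publisher can get 97.536 next round, worth 0.74 × 97.536 = 72.17664 now; the author offers that and keeps 47.82336.
Round 2 (the publisher proposes): the author can get 47.82336 next round, worth 0.72 × 47.82336 = 34.4328192 now; the publisher offers that and keeps 85.5671808.
Round 1 (the author proposes): the publisher can get 85.5671808 next round, worth 0.74 × 85.5671808 = 63.319713792 now; the author offers that and keeps 56.680286208.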